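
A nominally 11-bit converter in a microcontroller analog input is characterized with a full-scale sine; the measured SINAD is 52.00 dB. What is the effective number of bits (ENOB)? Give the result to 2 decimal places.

8.35 bits

(52.00 − 1.76) / 6.02 = 50.24/6.02 = 8.3455 effective bits.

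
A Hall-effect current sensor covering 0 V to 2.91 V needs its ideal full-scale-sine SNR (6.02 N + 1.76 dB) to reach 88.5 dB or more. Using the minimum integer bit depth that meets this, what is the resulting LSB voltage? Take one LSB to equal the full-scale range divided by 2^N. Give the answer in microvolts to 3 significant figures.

Range is 2.91 V.
N ≥ (88.5 − 1.76)/6.02 = 14.409 → N_min = 15.
LSB = 2.91 V / 2^15 = 88.8 µV.

88.8 µV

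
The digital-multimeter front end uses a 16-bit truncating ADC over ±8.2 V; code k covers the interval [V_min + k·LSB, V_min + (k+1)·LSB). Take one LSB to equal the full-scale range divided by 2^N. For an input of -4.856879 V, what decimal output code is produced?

13359

Span: 8.2 V − (-8.2 V) = 16.4 V. LSB = 16.4 V / 2^16 ≈ 250.2 µV.
(V_in − V_min) × 2^16/range = (-4.856879 − (-8.2)) × 65536/16.4 = 13359.438.
Floor → code = 13359.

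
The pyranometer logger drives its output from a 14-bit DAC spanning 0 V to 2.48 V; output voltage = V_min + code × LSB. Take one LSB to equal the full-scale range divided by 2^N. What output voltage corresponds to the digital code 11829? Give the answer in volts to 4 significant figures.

V_FS = 2.48 V. LSB = 2.48 V / 2^14.
Output = V_min + (11829/16384) × range = 0 + 0.721985 × 2.48 V
      = 0 + 1.79052 = 1.79052 V.

1.791 V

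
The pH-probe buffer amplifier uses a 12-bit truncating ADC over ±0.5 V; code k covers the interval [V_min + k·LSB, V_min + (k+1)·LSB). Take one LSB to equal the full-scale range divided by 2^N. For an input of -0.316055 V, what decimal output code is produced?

753

Span: 0.5 V − (-0.5 V) = 1 V. LSB = 1 V / 2^12 ≈ 244.1 µV.
code = ⌊(V_in − V_min)/LSB⌋ = ⌊(V_in − V_min) × 2^12 / range⌋
     = ⌊(-0.316055 − (-0.5)) × 4096 / 1⌋ = ⌊0.183945 × 4096/1⌋
     = ⌊753.439⌋ = 753.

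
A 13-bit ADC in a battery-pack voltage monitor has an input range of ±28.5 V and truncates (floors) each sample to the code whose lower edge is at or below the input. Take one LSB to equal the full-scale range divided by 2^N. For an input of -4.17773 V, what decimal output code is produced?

3495

Span: 28.5 V − (-28.5 V) = 57 V. LSB = 57 V / 2^13 ≈ 6.958 mV.
code = ⌊(V_in − V_min)/LSB⌋ = ⌊(V_in − V_min) × 2^13 / range⌋
     = ⌊(-4.17773 − (-28.5)) × 8192 / 57⌋ = ⌊24.32227 × 8192/57⌋
     = ⌊3495.580⌋ = 3495.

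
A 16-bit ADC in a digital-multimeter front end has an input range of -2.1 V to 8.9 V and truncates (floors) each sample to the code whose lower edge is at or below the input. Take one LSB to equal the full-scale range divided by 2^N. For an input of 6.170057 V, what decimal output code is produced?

49271

Range = 8.9 − (-2.1) = 11 V. LSB = 11 V / 2^16 ≈ 167.8 µV.
code = ⌊(V_in − V_min)/LSB⌋ = ⌊(V_in − V_min) × 2^16 / range⌋
     = ⌊(6.170057 − (-2.1)) × 65536 / 11⌋ = ⌊8.270057 × 65536/11⌋
     = ⌊49271.496⌋ = 49271.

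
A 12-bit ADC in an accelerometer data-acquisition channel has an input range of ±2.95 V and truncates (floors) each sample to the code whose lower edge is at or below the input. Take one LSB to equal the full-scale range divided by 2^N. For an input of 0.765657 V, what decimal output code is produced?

The full-scale span is 2.95 − (-2.95) = 5.9 V. LSB = 5.9 V / 2^12 ≈ 1.440 mV.
code = ⌊(V_in − V_min)/LSB⌋ = ⌊(V_in − V_min) × 2^12 / range⌋
     = ⌊(0.765657 − (-2.95)) × 4096 / 5.9⌋ = ⌊3.715657 × 4096/5.9⌋
     = ⌊2579.548⌋ = 2579.

2579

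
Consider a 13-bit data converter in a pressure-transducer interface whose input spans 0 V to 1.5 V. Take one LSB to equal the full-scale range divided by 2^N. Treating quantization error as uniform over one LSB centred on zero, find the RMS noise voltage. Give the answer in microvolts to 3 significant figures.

52.9 µV

Full-scale range = 1.5 V.
LSB = 1.5 V / 2^13 = 183.11 µV.
For a uniform distribution on [−LSB/2, +LSB/2], V_rms = LSB/√12 = 183.11 µV/3.4641 = 52.9 µV.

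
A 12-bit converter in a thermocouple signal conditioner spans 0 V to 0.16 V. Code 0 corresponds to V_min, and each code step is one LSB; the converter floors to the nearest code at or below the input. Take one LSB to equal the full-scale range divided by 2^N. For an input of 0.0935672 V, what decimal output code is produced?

Range is 0.16 V. LSB = 0.16 V / 2^12 ≈ 39.06 µV.
V_in − V_min = 0.0935672 − (0) = 0.0935672 V.
Divide by LSB: 0.0935672 × 4096/0.16 = 2395.3203.
Truncating gives code 2395.

2395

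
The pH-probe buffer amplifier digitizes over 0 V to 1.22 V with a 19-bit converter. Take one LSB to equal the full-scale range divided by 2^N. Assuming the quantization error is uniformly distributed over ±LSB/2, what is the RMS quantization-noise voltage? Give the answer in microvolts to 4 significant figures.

0.6717 µV

Span = 1.22 V.
Step size = 1.22/524288 V = 2.32697 µV.
V_rms = LSB/√12 = 2.32697 µV / √12 = 0.6717 µV.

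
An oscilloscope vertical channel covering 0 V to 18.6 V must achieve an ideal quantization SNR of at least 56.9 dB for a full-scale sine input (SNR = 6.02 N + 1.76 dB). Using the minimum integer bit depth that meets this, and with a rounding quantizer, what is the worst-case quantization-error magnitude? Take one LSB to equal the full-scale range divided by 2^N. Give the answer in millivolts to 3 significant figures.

9.08 mV

Span = 18.6 V.
Required N = ⌈(56.9 − 1.76)/6.02⌉ = ⌈9.159⌉ = 10.
One LSB is 18.6 V / 1024 = 18.164 mV.
Max error for round-to-nearest is LSB/2 = 9.08 mV.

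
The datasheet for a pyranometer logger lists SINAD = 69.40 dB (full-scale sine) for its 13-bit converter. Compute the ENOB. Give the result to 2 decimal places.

11.24 bits

ENOB = (69.40 − 1.76)/6.02 = 11.2359 bits.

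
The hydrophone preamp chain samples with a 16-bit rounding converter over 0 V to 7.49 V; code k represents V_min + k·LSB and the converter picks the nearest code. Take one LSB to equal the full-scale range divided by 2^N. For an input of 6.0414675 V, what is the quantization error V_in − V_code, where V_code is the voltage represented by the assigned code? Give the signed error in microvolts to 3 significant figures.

V_FS = 7.49 V. LSB = 7.49 V / 2^16 ≈ 114.3 µV.
(6.0414675 − (0)) / LSB = 6.0414675 × 65536/7.49 = 52861.6307. Nearest integer: k = 52862.
V_code = V_min + k × range/2^16 = 0 + 52862 × 7.49/65536 = 6.0415097046 V.
Error = V_in − V_code = 6.0414675 − (6.0415097046) = −42.2 µV.

−42.2 µV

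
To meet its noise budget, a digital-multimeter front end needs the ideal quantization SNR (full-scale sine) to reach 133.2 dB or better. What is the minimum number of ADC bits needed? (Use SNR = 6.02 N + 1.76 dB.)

22 bits

6.02 N + 1.76 ≥ 133.2 gives N ≥ 21.834, so the minimum integer is 22.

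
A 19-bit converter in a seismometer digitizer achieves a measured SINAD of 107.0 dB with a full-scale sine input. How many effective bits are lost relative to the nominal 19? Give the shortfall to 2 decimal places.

ENOB = (SINAD − 1.76)/6.02 = (107.0 − 1.76)/6.02 = 17.4817 bits.
19 − 17.4817 = 1.52 bits below nominal.

1.52 bits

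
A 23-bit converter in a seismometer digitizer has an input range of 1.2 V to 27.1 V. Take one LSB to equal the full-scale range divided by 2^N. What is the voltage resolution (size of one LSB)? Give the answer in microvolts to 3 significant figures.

The full-scale span is 27.1 − (1.2) = 25.9 V.
2^23 = 8388608 levels.
One LSB is 25.9 V / 8388608 = 3.09 µV.

3.09 µV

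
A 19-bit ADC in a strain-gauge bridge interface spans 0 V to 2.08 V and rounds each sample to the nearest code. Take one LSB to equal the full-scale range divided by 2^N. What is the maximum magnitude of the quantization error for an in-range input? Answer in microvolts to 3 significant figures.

Range is 2.08 V.
LSB = 2.08 V / 2^19 = 3.9673 µV.
A rounding quantizer has |error| ≤ LSB/2 = 1.98 µV.

1.98 µV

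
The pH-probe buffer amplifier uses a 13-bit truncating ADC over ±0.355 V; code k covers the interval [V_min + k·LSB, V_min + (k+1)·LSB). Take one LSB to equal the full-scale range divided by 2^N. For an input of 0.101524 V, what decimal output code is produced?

5267

Span: 0.355 V − (-0.355 V) = 0.71 V. LSB = 0.71 V / 2^13 ≈ 86.67 µV.
code = ⌊(V_in − V_min)/LSB⌋ = ⌊(V_in − V_min) × 2^13 / range⌋
     = ⌊(0.101524 − (-0.355)) × 8192 / 0.71⌋ = ⌊0.456524 × 8192/0.71⌋
     = ⌊5267.387⌋ = 5267.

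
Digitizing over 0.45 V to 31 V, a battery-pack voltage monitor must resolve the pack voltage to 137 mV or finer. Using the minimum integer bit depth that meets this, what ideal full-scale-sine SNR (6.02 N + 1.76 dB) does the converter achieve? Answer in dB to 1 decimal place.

49.9 dB

Range = 31 − (0.45) = 30.55 V.
30.55 V / 137 mV = 223.0. Since 2^7 = 128 and 2^8 = 256, N = 8.
SNR = 6.02 × 8 + 1.76 = 49.92 dB.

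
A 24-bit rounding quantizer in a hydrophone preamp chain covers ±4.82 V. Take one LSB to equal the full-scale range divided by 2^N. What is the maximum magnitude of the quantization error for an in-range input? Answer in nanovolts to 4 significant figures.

The full-scale span is 4.82 − (-4.82) = 9.64 V.
LSB = 9.64 V / 2^24 = 0.574589 µV.
A rounding quantizer has |error| ≤ LSB/2 = 287.3 nV.

287.3 nV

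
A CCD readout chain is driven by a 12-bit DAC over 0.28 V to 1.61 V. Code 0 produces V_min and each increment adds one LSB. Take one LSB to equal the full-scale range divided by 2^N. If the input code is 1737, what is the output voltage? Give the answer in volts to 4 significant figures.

0.8440 V

Span: 1.61 V − (0.28 V) = 1.33 V. LSB = 1.33 V / 2^12.
V_out = 0.28 + 1737 × (1.33/4096) V
      = 0.28 V + 0.564016 V = 0.844016 V.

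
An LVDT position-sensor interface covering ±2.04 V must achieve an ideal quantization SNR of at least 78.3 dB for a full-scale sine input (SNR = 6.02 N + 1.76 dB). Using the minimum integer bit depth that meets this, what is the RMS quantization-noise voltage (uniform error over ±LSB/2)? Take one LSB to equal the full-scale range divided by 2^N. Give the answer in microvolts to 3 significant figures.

144 µV

Span: 2.04 V − (-2.04 V) = 4.08 V.
6.02 N + 1.76 ≥ 78.3 gives N ≥ 12.714, so the minimum integer is 13.
LSB = 4.08 V ÷ 2^13 = 4.08/8192 V = 498.05 µV.
RMS noise = LSB/√12 = 144 µV.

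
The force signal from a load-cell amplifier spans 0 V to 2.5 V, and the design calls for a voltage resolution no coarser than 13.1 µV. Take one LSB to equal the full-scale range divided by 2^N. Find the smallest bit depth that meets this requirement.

Range is 2.5 V.
2.5 V / 13.1 µV = 190800. Since 2^17 = 131072 and 2^18 = 262144, N = 18.

18 bits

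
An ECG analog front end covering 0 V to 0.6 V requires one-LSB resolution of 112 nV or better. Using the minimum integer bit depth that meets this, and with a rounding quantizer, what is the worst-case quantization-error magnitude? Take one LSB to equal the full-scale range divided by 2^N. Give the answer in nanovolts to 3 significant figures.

35.8 nV

Full-scale range = 0.6 V.
Required number of levels: 0.6/112 nV = 5.3571e6; smallest N with 2^N ≥ that is 23.
Step size = 0.6/8388608 V = 71.526 nV.
Max error for round-to-nearest is LSB/2 = 35.8 nV.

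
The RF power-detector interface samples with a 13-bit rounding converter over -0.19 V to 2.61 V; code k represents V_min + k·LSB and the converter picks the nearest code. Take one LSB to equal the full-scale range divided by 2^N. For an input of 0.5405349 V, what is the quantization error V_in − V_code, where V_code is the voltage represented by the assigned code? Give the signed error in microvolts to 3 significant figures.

+115 µV

Range = 2.61 − (-0.19) = 2.8 V. LSB = 2.8 V / 2^13 ≈ 341.8 µV.
Position in LSBs: (0.5405349 − (-0.19)) × 8192/2.8 = 2137.3364; rounding gives k = 2137.
V_code = V_min + k × range/2^13 = -0.19 + 2137 × 2.8/8192 = 0.5404199219 V.
e = 0.5405349 − (0.5404199219) = +115 µV.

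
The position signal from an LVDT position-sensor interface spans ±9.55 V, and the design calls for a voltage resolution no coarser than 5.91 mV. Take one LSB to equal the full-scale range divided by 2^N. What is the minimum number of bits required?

Full-scale range = 9.55 V − (-9.55 V) = 19.1 V.
19.1 V / 5.91 mV = 3232. Since 2^11 = 2048 and 2^12 = 4096, N = 12.

12 bits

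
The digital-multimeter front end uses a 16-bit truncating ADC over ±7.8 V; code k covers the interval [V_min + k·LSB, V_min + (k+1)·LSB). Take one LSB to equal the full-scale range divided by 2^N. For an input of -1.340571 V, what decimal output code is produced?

27136

Full-scale range = 7.8 V − (-7.8 V) = 15.6 V. LSB = 15.6 V / 2^16 ≈ 238.0 µV.
code = ⌊(V_in − V_min)/LSB⌋ = ⌊(V_in − V_min) × 2^16 / range⌋
     = ⌊(-1.340571 − (-7.8)) × 65536 / 15.6⌋ = ⌊6.459429 × 65536/15.6⌋
     = ⌊27136.227⌋ = 27136.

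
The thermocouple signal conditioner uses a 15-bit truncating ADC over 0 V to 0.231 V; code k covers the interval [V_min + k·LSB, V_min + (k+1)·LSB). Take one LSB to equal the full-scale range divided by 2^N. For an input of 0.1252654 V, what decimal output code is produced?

17769

Full-scale range = 0.231 V. LSB = 0.231 V / 2^15 ≈ 7.050 µV.
(V_in − V_min) × 2^15/range = (0.1252654 − (0)) × 32768/0.231 = 17769.249.
Floor → code = 17769.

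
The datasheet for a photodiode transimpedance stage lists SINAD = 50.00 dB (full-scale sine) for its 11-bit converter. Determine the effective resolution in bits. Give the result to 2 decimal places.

(50.00 − 1.76) / 6.02 = 48.24/6.02 = 8.0133 effective bits.

8.01 bits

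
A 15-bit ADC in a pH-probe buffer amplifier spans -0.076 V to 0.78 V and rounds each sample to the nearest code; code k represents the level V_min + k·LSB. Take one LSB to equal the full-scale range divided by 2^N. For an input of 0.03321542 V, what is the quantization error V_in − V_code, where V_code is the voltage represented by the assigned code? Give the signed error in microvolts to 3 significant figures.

Range = 0.78 − (-0.076) = 0.856 V. LSB = 0.856 V / 2^15 ≈ 26.12 µV.
Position in LSBs: (0.03321542 − (-0.076)) × 32768/0.856 = 4180.8071; rounding gives k = 4181.
V_code = -0.076 + (4181/32768) × 0.856 = 0.033220458984 V.
V_in − V_code = 0.03321542 − (0.033220458984) = −5.04 µV.

−5.04 µV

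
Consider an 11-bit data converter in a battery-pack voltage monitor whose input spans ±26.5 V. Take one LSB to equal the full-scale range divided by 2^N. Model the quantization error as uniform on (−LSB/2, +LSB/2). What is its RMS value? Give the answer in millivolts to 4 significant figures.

The full-scale span is 26.5 − (-26.5) = 53 V.
Step size = 53/2048 V = 25.8789 mV.
RMS of a uniform error over width LSB is LSB/√12 = 7.471 mV.

7.471 mV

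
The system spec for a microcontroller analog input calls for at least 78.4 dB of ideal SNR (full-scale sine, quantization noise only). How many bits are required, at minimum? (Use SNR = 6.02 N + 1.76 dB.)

6.02 N + 1.76 ≥ 78.4 gives N ≥ 12.731, so the minimum integer is 13.

13 bits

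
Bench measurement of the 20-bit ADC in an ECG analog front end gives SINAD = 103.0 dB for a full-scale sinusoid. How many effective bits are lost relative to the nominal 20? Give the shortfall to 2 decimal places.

Effective bits = (103.0 − 1.76)/6.02 = 16.8173.
Lost resolution: 20 − 16.8173 = 3.1827 bits.

3.18 bits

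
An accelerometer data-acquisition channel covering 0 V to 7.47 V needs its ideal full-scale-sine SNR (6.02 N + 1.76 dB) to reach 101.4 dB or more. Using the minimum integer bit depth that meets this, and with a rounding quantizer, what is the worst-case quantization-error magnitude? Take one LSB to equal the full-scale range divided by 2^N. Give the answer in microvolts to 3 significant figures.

28.5 µV

Full-scale range = 7.47 V.
N ≥ (101.4 − 1.76)/6.02 = 16.551 → N_min = 17.
LSB = 7.47 V / 2^17 = 56.992 µV.
Max error for round-to-nearest is LSB/2 = 28.5 µV.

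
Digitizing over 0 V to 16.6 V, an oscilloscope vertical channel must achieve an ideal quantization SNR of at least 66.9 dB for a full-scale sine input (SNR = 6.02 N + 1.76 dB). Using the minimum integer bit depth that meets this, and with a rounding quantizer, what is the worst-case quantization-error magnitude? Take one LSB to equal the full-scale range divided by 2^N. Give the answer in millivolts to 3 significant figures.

4.05 mV

Full-scale range = 16.6 V.
6.02 N + 1.76 ≥ 66.9 gives N ≥ 10.821, so the minimum integer is 11.
Step size = 16.6/2048 V = 8.1055 mV.
Max error for round-to-nearest is LSB/2 = 4.05 mV.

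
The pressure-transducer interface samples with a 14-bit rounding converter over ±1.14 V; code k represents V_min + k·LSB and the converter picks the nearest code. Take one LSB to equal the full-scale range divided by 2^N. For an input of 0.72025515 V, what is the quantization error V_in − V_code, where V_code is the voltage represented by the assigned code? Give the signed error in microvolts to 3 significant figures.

The full-scale span is 1.14 − (-1.14) = 2.28 V. LSB = 2.28 V / 2^14 ≈ 139.2 µV.
(0.72025515 − (-1.14)) / LSB = 1.86025515 × 16384/2.28 = 13367.7282. Nearest integer: k = 13368.
V_code = -1.14 + (13368/16384) × 2.28 = 0.72029296875 V.
e = 0.72025515 − (0.72029296875) = −37.8 µV.

−37.8 µV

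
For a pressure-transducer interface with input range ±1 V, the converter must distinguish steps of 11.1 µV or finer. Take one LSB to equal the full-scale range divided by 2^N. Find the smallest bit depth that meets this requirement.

Range = 1 − (-1) = 2 V.
Levels needed ≥ 2/11.1 µV = 180200. 2^18 = 262144 suffices, so N_min = 18.

18 bits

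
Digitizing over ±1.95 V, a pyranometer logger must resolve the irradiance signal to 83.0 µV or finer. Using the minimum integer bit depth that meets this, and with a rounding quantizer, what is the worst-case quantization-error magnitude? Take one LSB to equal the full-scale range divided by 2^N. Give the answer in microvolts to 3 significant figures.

29.8 µV

Full-scale range = 1.95 V − (-1.95 V) = 3.9 V.
Need 2^N ≥ 3.9 V / 83.0 µV = 46990 → N_min = 16.
LSB = 3.9 V / 2^16 = 59.509 µV.
Max error for round-to-nearest is LSB/2 = 29.8 µV.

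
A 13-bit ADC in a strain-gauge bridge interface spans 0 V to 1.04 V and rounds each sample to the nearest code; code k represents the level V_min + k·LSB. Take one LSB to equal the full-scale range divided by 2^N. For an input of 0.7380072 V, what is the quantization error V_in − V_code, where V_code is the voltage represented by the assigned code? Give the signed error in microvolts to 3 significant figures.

+28.7 µV

Span = 1.04 V. LSB = 1.04 V / 2^13 ≈ 127.0 µV.
Position in LSBs: (0.7380072 − (0)) × 8192/1.04 = 5813.2259; rounding gives k = 5813.
V_code = 0 + (5813/8192) × 1.04 = 0.7379785156 V.
Error = V_in − V_code = 0.7380072 − (0.7379785156) = +28.7 µV.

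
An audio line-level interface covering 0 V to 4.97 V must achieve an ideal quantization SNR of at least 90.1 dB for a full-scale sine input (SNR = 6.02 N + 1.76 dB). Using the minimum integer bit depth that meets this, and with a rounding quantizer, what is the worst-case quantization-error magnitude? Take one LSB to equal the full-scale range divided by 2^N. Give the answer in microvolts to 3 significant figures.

Span = 4.97 V.
N ≥ (90.1 − 1.76)/6.02 = 14.674 → N_min = 15.
LSB = 4.97 V / 2^15 = 151.67 µV.
Half an LSB is 75.8 µV.

75.8 µV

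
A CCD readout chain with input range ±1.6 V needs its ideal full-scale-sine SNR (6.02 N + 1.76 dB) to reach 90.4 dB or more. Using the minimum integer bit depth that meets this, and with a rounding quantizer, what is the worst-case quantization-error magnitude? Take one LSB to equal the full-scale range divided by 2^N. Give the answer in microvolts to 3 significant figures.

Span: 1.6 V − (-1.6 V) = 3.2 V.
Required N = ⌈(90.4 − 1.76)/6.02⌉ = ⌈14.724⌉ = 15.
One LSB is 3.2 V / 32768 = 97.656 µV.
Max error for round-to-nearest is LSB/2 = 48.8 µV.

48.8 µV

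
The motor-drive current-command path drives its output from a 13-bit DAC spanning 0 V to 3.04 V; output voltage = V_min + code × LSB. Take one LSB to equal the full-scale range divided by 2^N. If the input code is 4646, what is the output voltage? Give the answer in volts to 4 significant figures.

1.724 V

Span = 3.04 V. LSB = 3.04 V / 2^13.
Output = V_min + (4646/8192) × range = 0 + 0.567139 × 3.04 V
      = 0 V + 1.72410 V = 1.72410 V.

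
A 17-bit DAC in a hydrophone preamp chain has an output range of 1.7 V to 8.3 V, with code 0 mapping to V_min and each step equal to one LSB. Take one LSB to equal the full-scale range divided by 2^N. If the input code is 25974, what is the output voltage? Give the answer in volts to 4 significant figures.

3.008 V

Full-scale range = 8.3 V − (1.7 V) = 6.6 V. LSB = 6.6 V / 2^17.
V_out = 1.7 + 25974 × (6.6/131072) V
      = 1.7 + 1.30789 = 3.00789 V.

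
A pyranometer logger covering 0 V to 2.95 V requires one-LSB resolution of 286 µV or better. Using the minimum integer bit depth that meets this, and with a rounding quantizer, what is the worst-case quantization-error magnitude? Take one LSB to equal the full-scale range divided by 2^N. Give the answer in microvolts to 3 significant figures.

90.0 µV

V_FS = 2.95 V.
2.95 V / 286 µV = 10310. Since 2^13 = 8192 and 2^14 = 16384, N = 14.
LSB = 2.95 V / 2^14 = 180.05 µV.
Half an LSB is 90.0 µV.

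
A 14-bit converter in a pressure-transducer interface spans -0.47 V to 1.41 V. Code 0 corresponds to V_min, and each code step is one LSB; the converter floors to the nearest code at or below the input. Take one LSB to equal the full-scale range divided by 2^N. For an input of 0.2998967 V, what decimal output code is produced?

Full-scale range = 1.41 V − (-0.47 V) = 1.88 V. LSB = 1.88 V / 2^14 ≈ 114.7 µV.
code = ⌊(V_in − V_min)/LSB⌋ = ⌊(V_in − V_min) × 2^14 / range⌋
     = ⌊(0.2998967 − (-0.47)) × 16384 / 1.88⌋ = ⌊0.7698967 × 16384/1.88⌋
     = ⌊6709.568⌋ = 6709.

6709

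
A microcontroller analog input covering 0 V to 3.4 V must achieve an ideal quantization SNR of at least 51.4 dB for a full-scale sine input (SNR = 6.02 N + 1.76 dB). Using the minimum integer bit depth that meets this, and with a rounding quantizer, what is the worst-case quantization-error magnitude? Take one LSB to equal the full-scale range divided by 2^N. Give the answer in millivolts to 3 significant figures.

Span = 3.4 V.
N ≥ (51.4 − 1.76)/6.02 = 8.246 → N_min = 9.
One LSB is 3.4 V / 512 = 6.6406 mV.
Half an LSB is 3.32 mV.

3.32 mV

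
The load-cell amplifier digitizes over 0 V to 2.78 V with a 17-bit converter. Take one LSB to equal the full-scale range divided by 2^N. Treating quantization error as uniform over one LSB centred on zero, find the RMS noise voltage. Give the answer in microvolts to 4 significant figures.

V_FS = 2.78 V.
LSB = 2.78 V / 2^17 = 21.2097 µV.
V_rms = LSB/√12 = 21.2097 µV / √12 = 6.123 µV.

6.123 µV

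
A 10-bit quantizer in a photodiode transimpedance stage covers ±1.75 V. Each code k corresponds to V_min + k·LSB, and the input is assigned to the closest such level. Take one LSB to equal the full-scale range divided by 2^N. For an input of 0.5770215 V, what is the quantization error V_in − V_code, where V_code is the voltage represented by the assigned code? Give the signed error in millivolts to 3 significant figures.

Full-scale range = 1.75 V − (-1.75 V) = 3.5 V. LSB = 3.5 V / 2^10 ≈ 3.418 mV.
(V_in − V_min)/LSB = (0.5770215 − (-1.75)) × 1024/3.5 = 680.8200 → nearest code k = 681.
Reconstructed level: -1.75 + 681 × 3.5/1024 V = 0.5776367188 V.
V_in − V_code = 0.5770215 − (0.5776367188) = −0.615 mV.

−0.615 mV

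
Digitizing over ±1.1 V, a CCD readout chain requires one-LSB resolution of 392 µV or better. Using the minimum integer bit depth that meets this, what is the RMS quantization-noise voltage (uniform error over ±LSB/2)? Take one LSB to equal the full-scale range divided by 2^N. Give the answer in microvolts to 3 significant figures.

77.5 µV

Range = 1.1 − (-1.1) = 2.2 V.
Need 2^N ≥ 2.2 V / 392 µV = 5612 → N_min = 13.
Step size = 2.2/8192 V = 268.55 µV.
σ_q = LSB/√12 = 268.55 µV/3.4641 = 77.5 µV.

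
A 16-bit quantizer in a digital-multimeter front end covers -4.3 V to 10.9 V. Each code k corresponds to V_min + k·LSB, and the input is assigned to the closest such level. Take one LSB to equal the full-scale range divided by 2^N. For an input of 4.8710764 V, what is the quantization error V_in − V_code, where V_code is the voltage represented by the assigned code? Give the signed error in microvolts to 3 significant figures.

Range = 10.9 − (-4.3) = 15.2 V. LSB = 15.2 V / 2^16 ≈ 231.9 µV.
(V_in − V_min)/LSB = (4.8710764 − (-4.3)) × 65536/15.2 = 39541.8199 → nearest code k = 39542.
V_code = -4.3 + (39542/65536) × 15.2 = 4.8711181641 V.
V_in − V_code = 4.8710764 − (4.8711181641) = −41.8 µV.

−41.8 µV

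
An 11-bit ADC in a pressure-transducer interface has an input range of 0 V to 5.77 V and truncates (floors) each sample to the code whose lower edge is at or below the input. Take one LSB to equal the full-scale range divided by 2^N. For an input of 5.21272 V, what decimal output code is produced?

V_FS = 5.77 V. LSB = 5.77 V / 2^11 ≈ 2.817 mV.
code = ⌊(V_in − V_min)/LSB⌋ = ⌊(V_in − V_min) × 2^11 / range⌋
     = ⌊(5.21272 − (0)) × 2048 / 5.77⌋ = ⌊5.21272 × 2048/5.77⌋
     = ⌊1850.199⌋ = 1850.

1850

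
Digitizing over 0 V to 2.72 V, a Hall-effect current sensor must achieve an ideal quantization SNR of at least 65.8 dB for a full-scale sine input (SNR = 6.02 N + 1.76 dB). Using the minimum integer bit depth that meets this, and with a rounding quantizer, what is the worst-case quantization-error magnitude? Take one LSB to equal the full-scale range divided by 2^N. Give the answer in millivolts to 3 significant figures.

V_FS = 2.72 V.
Required N = ⌈(65.8 − 1.76)/6.02⌉ = ⌈10.638⌉ = 11.
LSB = 2.72 V / 2^11 = 1.3281 mV.
Max error for round-to-nearest is LSB/2 = 0.664 mV.

0.664 mV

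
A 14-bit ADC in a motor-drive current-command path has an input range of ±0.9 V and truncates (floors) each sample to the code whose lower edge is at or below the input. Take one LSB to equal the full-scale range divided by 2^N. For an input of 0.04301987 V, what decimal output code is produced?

8583

The full-scale span is 0.9 − (-0.9) = 1.8 V. LSB = 1.8 V / 2^14 ≈ 109.9 µV.
code = ⌊(V_in − V_min)/LSB⌋ = ⌊(V_in − V_min) × 2^14 / range⌋
     = ⌊(0.04301987 − (-0.9)) × 16384 / 1.8⌋ = ⌊0.94301987 × 16384/1.8⌋
     = ⌊8583.576⌋ = 8583.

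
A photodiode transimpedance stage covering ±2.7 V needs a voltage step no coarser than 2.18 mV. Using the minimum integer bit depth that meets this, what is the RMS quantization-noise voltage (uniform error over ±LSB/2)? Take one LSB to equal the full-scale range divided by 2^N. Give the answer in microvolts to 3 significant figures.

Span: 2.7 V − (-2.7 V) = 5.4 V.
Levels needed ≥ 5.4/2.18 mV = 2477. 2^12 = 4096 suffices, so N_min = 12.
One LSB is 5.4 V / 4096 = 1.3184 mV.
RMS noise = LSB/√12 = 381 µV.

381 µV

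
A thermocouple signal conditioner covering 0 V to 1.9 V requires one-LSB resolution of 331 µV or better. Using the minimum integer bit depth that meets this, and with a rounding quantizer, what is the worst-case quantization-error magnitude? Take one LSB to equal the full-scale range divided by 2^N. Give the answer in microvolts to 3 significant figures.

116 µV

V_FS = 1.9 V.
1.9 V / 331 µV = 5740. Since 2^12 = 4096 and 2^13 = 8192, N = 13.
Step size = 1.9/8192 V = 231.93 µV.
|e|_max = LSB/2 = 116 µV.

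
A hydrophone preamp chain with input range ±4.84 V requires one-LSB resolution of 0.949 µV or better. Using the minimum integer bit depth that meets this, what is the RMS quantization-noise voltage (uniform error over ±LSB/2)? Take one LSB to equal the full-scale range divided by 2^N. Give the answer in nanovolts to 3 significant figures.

167 nV

The full-scale span is 4.84 − (-4.84) = 9.68 V.
Need 2^N ≥ 9.68 V / 0.949 µV = 1.020e7 → N_min = 24.
Step size = 9.68/16777216 V = 0.57697 µV.
RMS noise = LSB/√12 = 167 nV.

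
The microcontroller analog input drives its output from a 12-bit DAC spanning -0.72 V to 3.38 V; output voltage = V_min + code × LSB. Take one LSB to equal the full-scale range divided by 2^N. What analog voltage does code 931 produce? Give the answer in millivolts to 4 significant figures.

211.9 mV

The full-scale span is 3.38 − (-0.72) = 4.1 V. LSB = 4.1 V / 2^12.
V_out = -0.72 + 931 × (4.1/4096) V
      = -0.72 V + 0.931909 V = 0.211909 V.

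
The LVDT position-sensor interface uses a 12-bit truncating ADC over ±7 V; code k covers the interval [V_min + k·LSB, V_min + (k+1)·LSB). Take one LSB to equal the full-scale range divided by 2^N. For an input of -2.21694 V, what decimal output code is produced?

Range = 7 − (-7) = 14 V. LSB = 14 V / 2^12 ≈ 3.418 mV.
code = ⌊(V_in − V_min)/LSB⌋ = ⌊(V_in − V_min) × 2^12 / range⌋
     = ⌊(-2.21694 − (-7)) × 4096 / 14⌋ = ⌊4.78306 × 4096/14⌋
     = ⌊1399.387⌋ = 1399.

1399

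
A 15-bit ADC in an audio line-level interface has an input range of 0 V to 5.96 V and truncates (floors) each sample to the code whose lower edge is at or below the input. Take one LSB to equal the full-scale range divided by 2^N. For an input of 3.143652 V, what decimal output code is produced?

Span = 5.96 V. LSB = 5.96 V / 2^15 ≈ 181.9 µV.
V_in − V_min = 3.143652 − (0) = 3.143652 V.
Divide by LSB: 3.143652 × 32768/5.96 = 17283.7565.
Truncating gives code 17283.

17283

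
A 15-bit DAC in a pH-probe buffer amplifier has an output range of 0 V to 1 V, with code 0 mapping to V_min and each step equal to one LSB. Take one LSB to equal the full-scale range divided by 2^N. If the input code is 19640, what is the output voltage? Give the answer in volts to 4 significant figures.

Full-scale range = 1 V. LSB = 1 V / 2^15.
Output = V_min + (19640/32768) × range = 0 + 0.599365 × 1 V
      = 0 + 0.599365 = 0.599365 V.

0.5994 V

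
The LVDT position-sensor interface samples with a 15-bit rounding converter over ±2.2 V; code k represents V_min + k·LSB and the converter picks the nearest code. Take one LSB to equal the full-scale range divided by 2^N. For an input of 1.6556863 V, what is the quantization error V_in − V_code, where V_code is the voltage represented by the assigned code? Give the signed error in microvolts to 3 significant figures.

+46.7 µV

Span: 2.2 V − (-2.2 V) = 4.4 V. LSB = 4.4 V / 2^15 ≈ 134.3 µV.
Position in LSBs: (1.6556863 − (-2.2)) × 32768/4.4 = 28714.3474; rounding gives k = 28714.
V_code = -2.2 + (28714/32768) × 4.4 = 1.6556396484 V.
e = 1.6556863 − (1.6556396484) = +46.7 µV.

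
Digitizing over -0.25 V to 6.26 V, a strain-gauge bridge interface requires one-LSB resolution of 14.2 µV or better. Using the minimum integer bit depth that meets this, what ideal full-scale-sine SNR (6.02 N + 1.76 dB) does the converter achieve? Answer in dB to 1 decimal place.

The full-scale span is 6.26 − (-0.25) = 6.51 V.
Need 2^N ≥ 6.51 V / 14.2 µV = 458500 → N_min = 19.
Ideal SNR at N = 19: 6.02·19 + 1.76 = 116.1 dB.

116.1 dB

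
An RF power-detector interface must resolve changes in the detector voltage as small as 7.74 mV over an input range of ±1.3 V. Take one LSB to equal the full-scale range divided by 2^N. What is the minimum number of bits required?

9 bits

Range = 1.3 − (-1.3) = 2.6 V.
2.6 V / 7.74 mV = 335.9. Since 2^8 = 256 and 2^9 = 512, N = 9.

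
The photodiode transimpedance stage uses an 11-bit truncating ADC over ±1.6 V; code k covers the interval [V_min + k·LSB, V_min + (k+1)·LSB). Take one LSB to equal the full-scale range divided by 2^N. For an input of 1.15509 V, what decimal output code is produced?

1763

The full-scale span is 1.6 − (-1.6) = 3.2 V. LSB = 3.2 V / 2^11 ≈ 1.562 mV.
code = ⌊(V_in − V_min)/LSB⌋ = ⌊(V_in − V_min) × 2^11 / range⌋
     = ⌊(1.15509 − (-1.6)) × 2048 / 3.2⌋ = ⌊2.75509 × 2048/3.2⌋
     = ⌊1763.258⌋ = 1763.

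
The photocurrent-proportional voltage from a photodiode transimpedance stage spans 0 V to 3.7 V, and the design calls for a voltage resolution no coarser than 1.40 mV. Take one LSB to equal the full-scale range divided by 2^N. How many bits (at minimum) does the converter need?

Span = 3.7 V.
Required number of levels: 3.7/1.40 mV = 2642.9; smallest N with 2^N ≥ that is 12.

12 bits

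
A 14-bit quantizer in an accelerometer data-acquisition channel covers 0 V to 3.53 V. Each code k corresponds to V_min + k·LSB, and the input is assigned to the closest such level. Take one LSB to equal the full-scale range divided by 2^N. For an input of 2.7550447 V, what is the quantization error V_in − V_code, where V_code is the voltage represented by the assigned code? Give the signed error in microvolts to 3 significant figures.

+33.1 µV

V_FS = 3.53 V. LSB = 3.53 V / 2^14 ≈ 215.5 µV.
(V_in − V_min)/LSB = (2.7550447 − (0)) × 16384/3.53 = 12787.1536 → nearest code k = 12787.
V_code = V_min + k × range/2^14 = 0 + 12787 × 3.53/16384 = 2.7550115967 V.
V_in − V_code = 2.7550447 − (2.7550115967) = +33.1 µV.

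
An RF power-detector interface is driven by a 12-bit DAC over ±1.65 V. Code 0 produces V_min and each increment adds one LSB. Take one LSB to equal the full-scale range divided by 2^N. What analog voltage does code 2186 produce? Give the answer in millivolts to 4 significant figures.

Full-scale range = 1.65 V − (-1.65 V) = 3.3 V. LSB = 3.3 V / 2^12.
V_out = -1.65 + 2186 × (3.3/4096) V
      = -1.65 + 1.76118 = 0.111182 V.

111.2 mV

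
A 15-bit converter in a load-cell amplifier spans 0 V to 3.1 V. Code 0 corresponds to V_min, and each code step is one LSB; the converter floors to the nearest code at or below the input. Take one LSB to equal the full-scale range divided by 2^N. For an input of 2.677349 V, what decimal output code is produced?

V_FS = 3.1 V. LSB = 3.1 V / 2^15 ≈ 94.60 µV.
code = ⌊(V_in − V_min)/LSB⌋ = ⌊(V_in − V_min) × 2^15 / range⌋
     = ⌊(2.677349 − (0)) × 32768 / 3.1⌋ = ⌊2.677349 × 32768/3.1⌋
     = ⌊28300.443⌋ = 28300.

28300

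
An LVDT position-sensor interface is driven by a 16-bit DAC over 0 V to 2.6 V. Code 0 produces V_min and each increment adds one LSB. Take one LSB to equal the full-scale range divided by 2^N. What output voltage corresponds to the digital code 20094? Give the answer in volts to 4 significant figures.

Span = 2.6 V. LSB = 2.6 V / 2^16.
V_out = 0 + 20094 × (2.6/65536) V
      = 0 V + 0.797186 V = 0.797186 V.

0.7972 V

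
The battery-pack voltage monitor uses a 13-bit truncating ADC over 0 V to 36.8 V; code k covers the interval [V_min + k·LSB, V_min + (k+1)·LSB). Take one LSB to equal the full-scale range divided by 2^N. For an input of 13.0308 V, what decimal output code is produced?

V_FS = 36.8 V. LSB = 36.8 V / 2^13 ≈ 4.492 mV.
V_in − V_min = 13.0308 − (0) = 13.0308 V.
Divide by LSB: 13.0308 × 8192/36.8 = 2900.7694.
Truncating gives code 2900.

2900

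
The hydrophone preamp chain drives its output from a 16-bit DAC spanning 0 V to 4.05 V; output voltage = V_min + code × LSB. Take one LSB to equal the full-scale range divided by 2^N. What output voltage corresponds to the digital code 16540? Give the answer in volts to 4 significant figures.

V_FS = 4.05 V. LSB = 4.05 V / 2^16.
V_out = V_min + code × LSB = 0 V + 16540 × 4.05 V / 65536
      = 0 + 1.02214 = 1.02214 V.

1.022 V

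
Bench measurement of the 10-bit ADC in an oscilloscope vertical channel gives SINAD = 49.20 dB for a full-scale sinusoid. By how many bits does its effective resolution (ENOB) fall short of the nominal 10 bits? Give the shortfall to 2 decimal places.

N_eff = (49.20 − 1.76)/6.02 = 7.8804 bits.
Lost resolution: 10 − 7.8804 = 2.1196 bits.

2.12 bits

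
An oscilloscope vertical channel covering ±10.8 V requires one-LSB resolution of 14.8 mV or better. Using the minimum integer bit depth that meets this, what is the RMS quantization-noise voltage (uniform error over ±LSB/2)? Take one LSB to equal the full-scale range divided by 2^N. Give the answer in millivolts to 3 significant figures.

3.04 mV

The full-scale span is 10.8 − (-10.8) = 21.6 V.
Levels needed ≥ 21.6/14.8 mV = 1459. 2^11 = 2048 suffices, so N_min = 11.
LSB = 21.6 V / 2^11 = 10.547 mV.
RMS noise = LSB/√12 = 3.04 mV.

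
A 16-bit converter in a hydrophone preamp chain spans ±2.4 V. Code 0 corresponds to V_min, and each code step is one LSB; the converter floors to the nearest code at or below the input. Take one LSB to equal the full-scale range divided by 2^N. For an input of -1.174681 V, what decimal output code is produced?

16729

Full-scale range = 2.4 V − (-2.4 V) = 4.8 V. LSB = 4.8 V / 2^16 ≈ 73.24 µV.
(V_in − V_min) × 2^16/range = (-1.174681 − (-2.4)) × 65536/4.8 = 16729.689.
Floor → code = 16729.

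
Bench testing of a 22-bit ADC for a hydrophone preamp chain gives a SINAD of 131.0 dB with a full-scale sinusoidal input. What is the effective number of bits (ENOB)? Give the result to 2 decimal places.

(131.0 − 1.76) / 6.02 = 129.24/6.02 = 21.4684 effective bits.

21.47 bits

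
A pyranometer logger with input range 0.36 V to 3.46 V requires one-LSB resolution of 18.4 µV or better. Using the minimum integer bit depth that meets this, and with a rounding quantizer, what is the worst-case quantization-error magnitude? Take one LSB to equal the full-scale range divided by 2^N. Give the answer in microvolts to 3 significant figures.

5.91 µV

The full-scale span is 3.46 − (0.36) = 3.1 V.
3.1 V / 18.4 µV = 168500. Since 2^17 = 131072 and 2^18 = 262144, N = 18.
Step size = 3.1/262144 V = 11.826 µV.
Max error for round-to-nearest is LSB/2 = 5.91 µV.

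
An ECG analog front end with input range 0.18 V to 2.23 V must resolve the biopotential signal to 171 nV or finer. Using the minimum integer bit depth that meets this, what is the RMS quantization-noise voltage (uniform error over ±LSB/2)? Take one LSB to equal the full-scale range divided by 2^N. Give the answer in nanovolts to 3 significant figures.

Full-scale range = 2.23 V − (0.18 V) = 2.05 V.
Need 2^N ≥ 2.05 V / 171 nV = 1.199e7 → N_min = 24.
LSB = 2.05 V ÷ 2^24 = 2.05/16777216 V = 122.19 nV.
σ_q = LSB/√12 = 122.19 nV/3.4641 = 35.3 nV.

35.3 nV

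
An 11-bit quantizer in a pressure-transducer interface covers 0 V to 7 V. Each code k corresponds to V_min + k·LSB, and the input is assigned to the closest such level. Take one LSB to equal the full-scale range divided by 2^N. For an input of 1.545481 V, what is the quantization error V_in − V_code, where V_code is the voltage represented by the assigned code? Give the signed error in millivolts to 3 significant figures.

V_FS = 7 V. LSB = 7 V / 2^11 ≈ 3.418 mV.
Position in LSBs: (1.545481 − (0)) × 2048/7 = 452.1636; rounding gives k = 452.
V_code = V_min + k × range/2^11 = 0 + 452 × 7/2048 = 1.544921875 V.
e = 1.545481 − (1.544921875) = +0.559 mV.

+0.559 mV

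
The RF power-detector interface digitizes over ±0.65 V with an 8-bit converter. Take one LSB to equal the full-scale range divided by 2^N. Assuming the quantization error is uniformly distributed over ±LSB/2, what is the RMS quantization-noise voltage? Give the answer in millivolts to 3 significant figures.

The full-scale span is 0.65 − (-0.65) = 1.3 V.
One LSB is 1.3 V / 256 = 5.0781 mV.
σ_q = LSB/√12 = 5.0781 mV/3.4641 = 1.47 mV.

1.47 mV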